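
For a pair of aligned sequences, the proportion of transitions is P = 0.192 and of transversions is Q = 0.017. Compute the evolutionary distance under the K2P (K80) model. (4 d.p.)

0.2649

Under the Kimura two-parameter model, d = −½ ln(1 − 2P − Q) − ¼ ln(1 − 2Q).
1 − 2P − Q = 0.599, giving −½ ln(0.599) = 0.256247.
1 − 2Q = 0.966, giving −¼ ln(0.966) = 0.008648.
d = 0.256247 + 0.008648 = 0.264895.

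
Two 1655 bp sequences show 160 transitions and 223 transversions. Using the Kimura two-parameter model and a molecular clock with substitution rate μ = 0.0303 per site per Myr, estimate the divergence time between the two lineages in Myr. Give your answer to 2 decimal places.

4.58

P = 160/1655 ≈ 0.096677 and Q = 223/1655 ≈ 0.134743.
Under the Kimura two-parameter model, d = −½ ln(1 − 2P − Q) − ¼ ln(1 − 2Q).
1 − 2P − Q = 0.671903, giving −½ ln(0.671903) = 0.198821.
1 − 2Q = 0.730514, giving −¼ ln(0.730514) = 0.078502.
d = 0.198821 + 0.078502 = 0.277323.
Under a molecular clock d = 2μt, so t = d/(2μ) = 0.277323 / (2 × 0.0303) = 4.58 Myr.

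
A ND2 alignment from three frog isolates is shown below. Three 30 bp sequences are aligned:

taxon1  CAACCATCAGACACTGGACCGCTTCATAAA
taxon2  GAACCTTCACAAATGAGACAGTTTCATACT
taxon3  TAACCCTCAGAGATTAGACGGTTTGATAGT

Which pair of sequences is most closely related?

taxon2 and taxon3

taxon1–taxon2: 11/30 differ, p = 0.367, d = 0.503.
taxon1–taxon3: 10/30 differ, p = 0.333, d = 0.441.
taxon2–taxon3: 8/30 differ, p = 0.267, d = 0.330.
The smallest distance is between taxon2 and taxon3.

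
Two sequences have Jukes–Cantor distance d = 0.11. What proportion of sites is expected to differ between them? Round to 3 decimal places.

p = (3/4)(1 − e^(−4d/3)) = 0.75 × (1 − e^(-0.146667)) = 0.75 × (1 − 0.863582) = 0.102314.

0.102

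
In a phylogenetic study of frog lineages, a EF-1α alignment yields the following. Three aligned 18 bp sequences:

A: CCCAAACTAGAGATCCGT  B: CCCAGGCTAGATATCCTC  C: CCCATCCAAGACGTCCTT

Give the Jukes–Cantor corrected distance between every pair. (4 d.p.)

d(A,B) = 0.3470, d(A,C) = 0.4408, d(B,C) = 0.4408

A–B: 5/18 sites differ → p ≈ 0.277778, d = −0.75 ln(1 − 0.370371) = 0.346968 ≈ 0.3470.
A–C: 6/18 sites differ → p ≈ 0.333333, d = −0.75 ln(1 − 0.444444) = 0.440839 ≈ 0.4408.
B–C: 6/18 sites differ → p ≈ 0.333333, d = −0.75 ln(1 − 0.444444) = 0.440839 ≈ 0.4408.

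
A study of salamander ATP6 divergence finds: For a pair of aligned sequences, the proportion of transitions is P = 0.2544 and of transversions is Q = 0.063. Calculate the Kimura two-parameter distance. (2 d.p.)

Under the Kimura two-parameter model, d = −½ ln(1 − 2P − Q) − ¼ ln(1 − 2Q).
1 − 2P − Q = 0.4282, giving −½ ln(0.4282) = 0.424082.
1 − 2Q = 0.874, giving −¼ ln(0.874) = 0.033669.
d = 0.424082 + 0.033669 = 0.457751.

0.46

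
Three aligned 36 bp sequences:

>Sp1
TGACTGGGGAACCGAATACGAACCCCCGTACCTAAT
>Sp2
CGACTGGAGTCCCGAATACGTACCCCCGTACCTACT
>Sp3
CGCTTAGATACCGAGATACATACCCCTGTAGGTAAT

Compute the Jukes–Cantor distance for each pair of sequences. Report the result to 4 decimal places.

Sp1–Sp2: 6/36 sites differ → p ≈ 0.166667, d = −0.75 ln(1 − 0.222223) = 0.188487 ≈ 0.1885.
Sp1–Sp3: 15/36 sites differ → p ≈ 0.416667, d = −0.75 ln(1 − 0.555556) = 0.608198 ≈ 0.6082.
Sp2–Sp3: 13/36 sites differ → p ≈ 0.361111, d = −0.75 ln(1 − 0.481481) = 0.492584 ≈ 0.4926.

d(Sp1,Sp2) = 0.1885, d(Sp1,Sp3) = 0.6082, d(Sp2,Sp3) = 0.4926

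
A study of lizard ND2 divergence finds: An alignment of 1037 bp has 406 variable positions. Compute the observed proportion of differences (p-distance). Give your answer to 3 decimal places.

p = 406/1037 = 0.391513… ≈ 0.392 (to 3 d.p.).

0.392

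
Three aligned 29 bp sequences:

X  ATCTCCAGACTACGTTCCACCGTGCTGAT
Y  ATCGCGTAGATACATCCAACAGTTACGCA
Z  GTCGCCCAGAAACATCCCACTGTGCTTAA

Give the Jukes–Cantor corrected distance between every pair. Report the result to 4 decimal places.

d(X,Y) = 0.8776, d(X,Z) = 0.6018, d(Y,Z) = 0.5285

X–Y: 15/29 sites differ → p ≈ 0.517241, d = −0.75 ln(1 − 0.689655) = 0.877553 ≈ 0.8776.
X–Z: 12/29 sites differ → p ≈ 0.413793, d = −0.75 ln(1 − 0.551724) = 0.601760 ≈ 0.6018.
Y–Z: 11/29 sites differ → p ≈ 0.37931, d = −0.75 ln(1 − 0.505747) = 0.528531 ≈ 0.5285.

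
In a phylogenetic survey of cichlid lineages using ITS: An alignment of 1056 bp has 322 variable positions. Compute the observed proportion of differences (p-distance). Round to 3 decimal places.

0.305

p = 322/1056 = 0.304924… ≈ 0.305 (to 3 d.p.).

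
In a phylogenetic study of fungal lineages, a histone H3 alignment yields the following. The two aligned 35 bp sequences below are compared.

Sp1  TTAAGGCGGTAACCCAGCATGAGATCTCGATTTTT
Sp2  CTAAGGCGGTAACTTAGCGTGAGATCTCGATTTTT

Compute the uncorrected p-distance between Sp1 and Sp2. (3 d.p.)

0.114

The sequences differ at 4 of 35 positions (sites 1, 14, 15, 19).
p = 4/35 = 0.114285… ≈ 0.114 (to 3 d.p.).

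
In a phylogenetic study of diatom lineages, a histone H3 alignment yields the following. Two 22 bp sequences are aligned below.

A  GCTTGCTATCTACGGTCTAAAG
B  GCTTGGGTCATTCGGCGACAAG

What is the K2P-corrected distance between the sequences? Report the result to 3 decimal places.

Of 22 sites, 2 differences are transitions and 8 are transversions, so P = 2/22 ≈ 0.090909 and Q = 8/22 ≈ 0.363636.
Under the Kimura two-parameter model, d = −½ ln(1 − 2P − Q) − ¼ ln(1 − 2Q).
1 − 2P − Q = 0.454546, giving −½ ln(0.454546) = 0.394228.
1 − 2Q = 0.272728, giving −¼ ln(0.272728) = 0.324820.
d = 0.394228 + 0.324820 = 0.719048.

0.719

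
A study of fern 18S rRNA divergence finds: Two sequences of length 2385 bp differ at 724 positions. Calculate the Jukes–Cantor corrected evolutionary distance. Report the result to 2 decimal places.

p = 724/2385 ≈ 0.303564.
d = −(3/4) ln(1 − 4p/3) = −0.75 ln(1 − 0.404752) = −0.75 ln(0.595248)
  = −0.75 × (-0.518777) = 0.389083 substitutions/site.

0.39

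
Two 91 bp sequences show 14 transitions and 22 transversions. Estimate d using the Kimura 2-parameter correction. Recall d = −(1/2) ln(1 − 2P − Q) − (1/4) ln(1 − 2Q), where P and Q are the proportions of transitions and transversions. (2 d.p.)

0.56

P = 14/91 ≈ 0.153846 and Q = 22/91 ≈ 0.241758.
Under the Kimura two-parameter model, d = −½ ln(1 − 2P − Q) − ¼ ln(1 − 2Q).
1 − 2P − Q = 0.45055, giving −½ ln(0.45055) = 0.398643.
1 − 2Q = 0.516484, giving −¼ ln(0.516484) = 0.165178.
d = 0.398643 + 0.165178 = 0.563821.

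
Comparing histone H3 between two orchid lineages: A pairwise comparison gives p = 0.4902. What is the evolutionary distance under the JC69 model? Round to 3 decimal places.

0.795

d = −(3/4) ln(1 − 4p/3) = −0.75 ln(1 − 0.6536) = −0.75 ln(0.3464)
  = −0.75 × (-1.060161) = 0.795121 substitutions/site.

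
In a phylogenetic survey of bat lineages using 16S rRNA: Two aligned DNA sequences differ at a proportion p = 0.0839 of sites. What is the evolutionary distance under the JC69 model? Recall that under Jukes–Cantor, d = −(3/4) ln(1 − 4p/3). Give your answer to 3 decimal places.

0.089

d = −(3/4) ln(1 − 4p/3) = −0.75 ln(1 − 0.111867) = −0.75 ln(0.888133)
  = −0.75 × (-0.118634) = 0.088976 substitutions/site.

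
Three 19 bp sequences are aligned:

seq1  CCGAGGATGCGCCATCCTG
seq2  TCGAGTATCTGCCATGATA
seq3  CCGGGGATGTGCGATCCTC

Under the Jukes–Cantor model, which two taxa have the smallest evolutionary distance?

seq1–seq2: 7/19 differ, p = 0.368, d = 0.507.
seq1–seq3: 4/19 differ, p = 0.211, d = 0.247.
seq2–seq3: 8/19 differ, p = 0.421, d = 0.618.
The smallest distance is between seq1 and seq3.

seq1 and seq3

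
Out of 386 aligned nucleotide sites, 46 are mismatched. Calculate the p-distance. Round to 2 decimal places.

0.12

p = 46/386 = 0.119170… ≈ 0.12 (to 2 d.p.).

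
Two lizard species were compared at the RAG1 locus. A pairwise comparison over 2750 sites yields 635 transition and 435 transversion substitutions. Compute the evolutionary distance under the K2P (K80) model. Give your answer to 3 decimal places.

0.579

P = 635/2750 ≈ 0.230909 and Q = 435/2750 ≈ 0.158182.
Under the Kimura two-parameter model, d = −½ ln(1 − 2P − Q) − ¼ ln(1 − 2Q).
1 − 2P − Q = 0.38, giving −½ ln(0.38) = 0.483792.
1 − 2Q = 0.683636, giving −¼ ln(0.683636) = 0.095082.
d = 0.483792 + 0.095082 = 0.578874.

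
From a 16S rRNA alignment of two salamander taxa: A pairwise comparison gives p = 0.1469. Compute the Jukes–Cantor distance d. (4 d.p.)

0.1635

d = −(3/4) ln(1 − 4p/3) = −0.75 ln(1 − 0.195867) = −0.75 ln(0.804133)
  = −0.75 × (-0.217991) = 0.163493 substitutions/site.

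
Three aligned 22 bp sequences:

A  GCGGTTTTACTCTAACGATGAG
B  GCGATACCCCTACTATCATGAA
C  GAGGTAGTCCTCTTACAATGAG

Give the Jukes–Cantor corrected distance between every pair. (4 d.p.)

A–B: 11/22 sites differ → p = 0.5, d = −0.75 ln(1 − 0.666667) = 0.823960 ≈ 0.8240.
A–C: 6/22 sites differ → p ≈ 0.272727, d = −0.75 ln(1 − 0.363636) = 0.338988 ≈ 0.3390.
B–C: 9/22 sites differ → p ≈ 0.409091, d = −0.75 ln(1 − 0.545455) = 0.591344 ≈ 0.5913.

d(A,B) = 0.8240, d(A,C) = 0.3390, d(B,C) = 0.5913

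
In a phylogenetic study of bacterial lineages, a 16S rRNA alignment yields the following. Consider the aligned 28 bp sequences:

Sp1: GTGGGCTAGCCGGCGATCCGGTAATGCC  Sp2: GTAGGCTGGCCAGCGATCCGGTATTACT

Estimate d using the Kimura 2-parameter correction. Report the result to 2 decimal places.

0.27

Of 28 sites, 5 differences are transitions and 1 are transversions, so P = 5/28 ≈ 0.178571 and Q = 1/28 ≈ 0.035714.
Under the Kimura two-parameter model, d = −½ ln(1 − 2P − Q) − ¼ ln(1 − 2Q).
1 − 2P − Q = 0.607144, giving −½ ln(0.607144) = 0.249495.
1 − 2Q = 0.928572, giving −¼ ln(0.928572) = 0.018527.
d = 0.249495 + 0.018527 = 0.268022.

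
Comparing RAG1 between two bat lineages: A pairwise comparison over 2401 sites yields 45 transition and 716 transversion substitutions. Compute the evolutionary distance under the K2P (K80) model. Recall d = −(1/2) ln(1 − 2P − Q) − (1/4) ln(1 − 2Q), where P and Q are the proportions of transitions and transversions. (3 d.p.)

P = 45/2401 ≈ 0.018742 and Q = 716/2401 ≈ 0.298209.
Under the Kimura two-parameter model, d = −½ ln(1 − 2P − Q) − ¼ ln(1 − 2Q).
1 − 2P − Q = 0.664307, giving −½ ln(0.664307) = 0.204505.
1 − 2Q = 0.403582, giving −¼ ln(0.403582) = 0.226844.
d = 0.204505 + 0.226844 = 0.431349.

0.431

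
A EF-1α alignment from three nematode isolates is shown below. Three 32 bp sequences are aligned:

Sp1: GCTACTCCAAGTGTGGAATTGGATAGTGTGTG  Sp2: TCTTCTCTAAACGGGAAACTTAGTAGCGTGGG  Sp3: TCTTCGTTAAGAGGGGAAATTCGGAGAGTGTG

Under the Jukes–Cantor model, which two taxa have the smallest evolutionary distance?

Sp2 and Sp3

Sp1–Sp2: 13/32 differ, p = 0.406, d = 0.585.
Sp1–Sp3: 13/32 differ, p = 0.406, d = 0.585.
Sp2–Sp3: 10/32 differ, p = 0.313, d = 0.404.
The smallest distance is between Sp2 and Sp3.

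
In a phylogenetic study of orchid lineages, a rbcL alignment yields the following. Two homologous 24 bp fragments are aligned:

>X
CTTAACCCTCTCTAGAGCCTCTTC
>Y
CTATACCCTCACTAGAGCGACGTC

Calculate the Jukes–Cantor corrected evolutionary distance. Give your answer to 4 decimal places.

The sequences differ at 6 of 24 sites (3, 4, 11, 19, 20, 22), so p = 6/24 = 0.25.
d = −(3/4) ln(1 − 4p/3) = −0.75 ln(1 − 0.333333) = −0.75 ln(0.666667)
  = −0.75 × (-0.405465) = 0.304099 substitutions/site.

0.3041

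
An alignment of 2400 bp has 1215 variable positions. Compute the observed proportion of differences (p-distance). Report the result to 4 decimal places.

p = 1215/2400 = 0.50625 ≈ 0.5063 (to 4 d.p.).

0.5063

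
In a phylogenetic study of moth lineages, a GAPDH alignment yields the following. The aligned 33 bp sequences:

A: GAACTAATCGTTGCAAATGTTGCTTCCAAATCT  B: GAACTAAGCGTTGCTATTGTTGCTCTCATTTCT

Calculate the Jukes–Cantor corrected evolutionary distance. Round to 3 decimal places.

0.249

The sequences differ at 7 of 33 sites (8, 15, 17, 25, 26, 29, 30), so p = 7/33 ≈ 0.212121.
d = −(3/4) ln(1 − 4p/3) = −0.75 ln(1 − 0.282828) = −0.75 ln(0.717172)
  = −0.75 × (-0.332440) = 0.249330 substitutions/site.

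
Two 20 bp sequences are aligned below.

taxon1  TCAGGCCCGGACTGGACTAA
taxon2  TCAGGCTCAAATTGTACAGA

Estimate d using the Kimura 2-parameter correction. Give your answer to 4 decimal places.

0.5139

Of 20 sites, 5 differences are transitions and 2 are transversions, so P = 5/20 = 0.25 and Q = 2/20 = 0.1.
Under the Kimura two-parameter model, d = −½ ln(1 − 2P − Q) − ¼ ln(1 − 2Q).
1 − 2P − Q = 0.4, giving −½ ln(0.4) = 0.458145.
1 − 2Q = 0.8, giving −¼ ln(0.8) = 0.055786.
d = 0.458145 + 0.055786 = 0.513931.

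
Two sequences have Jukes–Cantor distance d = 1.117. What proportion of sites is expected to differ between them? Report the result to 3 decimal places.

0.581

p = (3/4)(1 − e^(−4d/3)) = 0.75 × (1 − e^(-1.489333)) = 0.75 × (1 − 0.225523) = 0.580858.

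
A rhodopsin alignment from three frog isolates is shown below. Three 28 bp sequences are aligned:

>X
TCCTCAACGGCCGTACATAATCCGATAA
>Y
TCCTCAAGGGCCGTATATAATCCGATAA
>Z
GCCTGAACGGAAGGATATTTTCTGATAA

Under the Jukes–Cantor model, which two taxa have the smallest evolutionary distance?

X and Y

X–Y: 2/28 differ, p = 0.071, d = 0.075.
X–Z: 9/28 differ, p = 0.321, d = 0.420.
Y–Z: 9/28 differ, p = 0.321, d = 0.420.
The smallest distance is between X and Y.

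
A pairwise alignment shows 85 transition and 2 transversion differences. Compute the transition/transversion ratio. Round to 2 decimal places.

42.50

R = 85/2 = 42.50.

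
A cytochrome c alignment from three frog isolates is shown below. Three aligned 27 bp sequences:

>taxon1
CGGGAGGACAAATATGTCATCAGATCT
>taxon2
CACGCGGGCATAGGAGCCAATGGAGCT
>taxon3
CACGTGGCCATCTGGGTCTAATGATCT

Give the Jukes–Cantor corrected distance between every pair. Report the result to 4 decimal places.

d(taxon1,taxon2) = 0.7704, d(taxon1,taxon3) = 0.6735, d(taxon2,taxon3) = 0.5107

taxon1–taxon2: 13/27 sites differ → p ≈ 0.481481, d = −0.75 ln(1 − 0.641975) = 0.770364 ≈ 0.7704.
taxon1–taxon3: 12/27 sites differ → p ≈ 0.444444, d = −0.75 ln(1 − 0.592592) = 0.673455 ≈ 0.6735.
taxon2–taxon3: 10/27 sites differ → p ≈ 0.37037, d = −0.75 ln(1 − 0.493827) = 0.510658 ≈ 0.5107.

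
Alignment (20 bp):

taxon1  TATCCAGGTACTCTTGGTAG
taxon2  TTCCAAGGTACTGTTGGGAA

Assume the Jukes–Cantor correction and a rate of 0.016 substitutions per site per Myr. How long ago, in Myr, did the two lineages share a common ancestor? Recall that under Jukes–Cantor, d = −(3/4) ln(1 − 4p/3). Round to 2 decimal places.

11.97

The sequences differ at 6 of 20 sites (2, 3, 5, 13, 18, 20), so p = 6/20 = 0.3.
d = −(3/4) ln(1 − 4p/3) = −0.75 ln(1 − 0.4) = −0.75 ln(0.6)
  = −0.75 × (-0.510826) = 0.383120 substitutions/site.
Under a molecular clock d = 2μt, so t = d/(2μ) = 0.383120 / (2 × 0.016) = 11.97 Myr.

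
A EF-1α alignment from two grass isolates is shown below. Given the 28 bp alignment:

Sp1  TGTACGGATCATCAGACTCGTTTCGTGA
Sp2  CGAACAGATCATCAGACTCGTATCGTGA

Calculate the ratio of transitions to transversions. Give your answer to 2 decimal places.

1.00

Transitions are A↔G and C↔T; transversions are all other mismatches.
Transitions: 2. Transversions: 2.
R = 2/2 = 1.00.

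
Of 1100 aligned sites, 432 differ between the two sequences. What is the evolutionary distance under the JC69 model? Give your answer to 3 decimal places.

0.556

p = 432/1100 ≈ 0.392727.
d = −(3/4) ln(1 − 4p/3) = −0.75 ln(1 − 0.523636) = −0.75 ln(0.476364)
  = −0.75 × (-0.741573) = 0.556180 substitutions/site.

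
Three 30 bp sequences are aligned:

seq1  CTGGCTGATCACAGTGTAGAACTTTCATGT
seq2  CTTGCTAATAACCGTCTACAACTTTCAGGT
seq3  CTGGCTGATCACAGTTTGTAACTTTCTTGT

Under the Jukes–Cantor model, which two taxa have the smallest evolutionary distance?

seq1–seq2: 7/30 differ, p = 0.233, d = 0.280.
seq1–seq3: 4/30 differ, p = 0.133, d = 0.147.
seq2–seq3: 9/30 differ, p = 0.300, d = 0.383.
The smallest distance is between seq1 and seq3.

seq1 and seq3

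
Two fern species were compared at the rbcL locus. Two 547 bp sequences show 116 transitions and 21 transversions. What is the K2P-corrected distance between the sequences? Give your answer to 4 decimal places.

0.3304

P = 116/547 ≈ 0.212066 and Q = 21/547 ≈ 0.038391.
Under the Kimura two-parameter model, d = −½ ln(1 − 2P − Q) − ¼ ln(1 − 2Q).
1 − 2P − Q = 0.537477, giving −½ ln(0.537477) = 0.310435.
1 − 2Q = 0.923218, giving −¼ ln(0.923218) = 0.019972.
d = 0.310435 + 0.019972 = 0.330407.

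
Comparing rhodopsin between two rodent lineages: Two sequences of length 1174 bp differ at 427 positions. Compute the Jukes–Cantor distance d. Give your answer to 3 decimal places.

p = 427/1174 ≈ 0.363714.
d = −(3/4) ln(1 − 4p/3) = −0.75 ln(1 − 0.484952) = −0.75 ln(0.515048)
  = −0.75 × (-0.663495) = 0.497621 substitutions/site.

0.498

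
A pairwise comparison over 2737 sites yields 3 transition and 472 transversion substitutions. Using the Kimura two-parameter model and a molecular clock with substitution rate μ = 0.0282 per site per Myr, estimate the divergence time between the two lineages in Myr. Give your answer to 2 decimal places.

3.58

P = 3/2737 ≈ 0.001096 and Q = 472/2737 ≈ 0.172452.
Under the Kimura two-parameter model, d = −½ ln(1 − 2P − Q) − ¼ ln(1 − 2Q).
1 − 2P − Q = 0.825356, giving −½ ln(0.825356) = 0.095970.
1 − 2Q = 0.655096, giving −¼ ln(0.655096) = 0.105743.
d = 0.095970 + 0.105743 = 0.201713.
Under a molecular clock d = 2μt, so t = d/(2μ) = 0.201713 / (2 × 0.0282) = 3.58 Myr.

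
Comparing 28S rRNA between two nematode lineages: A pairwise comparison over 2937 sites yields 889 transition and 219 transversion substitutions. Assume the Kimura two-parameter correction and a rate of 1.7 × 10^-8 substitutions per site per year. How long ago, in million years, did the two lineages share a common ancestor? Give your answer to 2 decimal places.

17.94

P = 889/2937 ≈ 0.30269 and Q = 219/2937 ≈ 0.074566.
Under the Kimura two-parameter model, d = −½ ln(1 − 2P − Q) − ¼ ln(1 − 2Q).
1 − 2P − Q = 0.320054, giving −½ ln(0.320054) = 0.569633.
1 − 2Q = 0.850868, giving −¼ ln(0.850868) = 0.040375.
d = 0.569633 + 0.040375 = 0.610008.
Under a molecular clock d = 2μt, so t = d/(2μ) = 0.610008 / (2 × 1.7 × 10^-8) = 17.94 million years.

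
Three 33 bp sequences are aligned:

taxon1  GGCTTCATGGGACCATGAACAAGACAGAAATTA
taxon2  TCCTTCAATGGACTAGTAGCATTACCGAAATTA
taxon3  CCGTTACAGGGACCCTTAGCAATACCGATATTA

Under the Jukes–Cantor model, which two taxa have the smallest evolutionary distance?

taxon2 and taxon3

taxon1–taxon2: 11/33 differ, p = 0.333, d = 0.441.
taxon1–taxon3: 12/33 differ, p = 0.364, d = 0.497.
taxon2–taxon3: 10/33 differ, p = 0.303, d = 0.388.
The smallest distance is between taxon2 and taxon3.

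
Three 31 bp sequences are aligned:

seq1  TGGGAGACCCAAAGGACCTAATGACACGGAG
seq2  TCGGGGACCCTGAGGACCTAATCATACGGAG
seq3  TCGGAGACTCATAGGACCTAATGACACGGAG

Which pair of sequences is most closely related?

seq1 and seq3

seq1–seq2: 6/31 differ, p = 0.194, d = 0.224.
seq1–seq3: 3/31 differ, p = 0.097, d = 0.104.
seq2–seq3: 6/31 differ, p = 0.194, d = 0.224.
The smallest distance is between seq1 and seq3.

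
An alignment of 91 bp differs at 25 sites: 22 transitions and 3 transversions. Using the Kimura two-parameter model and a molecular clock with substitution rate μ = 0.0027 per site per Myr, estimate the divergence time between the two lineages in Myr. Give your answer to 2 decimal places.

70.44

P = 22/91 ≈ 0.241758 and Q = 3/91 ≈ 0.032967.
Under the Kimura two-parameter model, d = −½ ln(1 − 2P − Q) − ¼ ln(1 − 2Q).
1 − 2P − Q = 0.483517, giving −½ ln(0.483517) = 0.363334.
1 − 2Q = 0.934066, giving −¼ ln(0.934066) = 0.017052.
d = 0.363334 + 0.017052 = 0.380386.
Under a molecular clock d = 2μt, so t = d/(2μ) = 0.380386 / (2 × 0.0027) = 70.44 Myr.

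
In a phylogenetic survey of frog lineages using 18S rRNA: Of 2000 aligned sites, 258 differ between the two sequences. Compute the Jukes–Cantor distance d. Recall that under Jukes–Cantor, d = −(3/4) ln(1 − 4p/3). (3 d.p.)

p = 258/2000 = 0.129.
d = −(3/4) ln(1 − 4p/3) = −0.75 ln(1 − 0.172) = −0.75 ln(0.828)
  = −0.75 × (-0.188742) = 0.141557 substitutions/site.

0.142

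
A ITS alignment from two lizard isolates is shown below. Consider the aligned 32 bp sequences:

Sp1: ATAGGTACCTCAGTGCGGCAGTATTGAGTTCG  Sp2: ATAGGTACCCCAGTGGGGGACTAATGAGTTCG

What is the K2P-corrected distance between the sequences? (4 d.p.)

0.1757

Of 32 sites, 1 differences are transitions and 4 are transversions, so P = 1/32 = 0.03125 and Q = 4/32 = 0.125.
Under the Kimura two-parameter model, d = −½ ln(1 − 2P − Q) − ¼ ln(1 − 2Q).
1 − 2P − Q = 0.8125, giving −½ ln(0.8125) = 0.103820.
1 − 2Q = 0.75, giving −¼ ln(0.75) = 0.071921.
d = 0.103820 + 0.071921 = 0.175741.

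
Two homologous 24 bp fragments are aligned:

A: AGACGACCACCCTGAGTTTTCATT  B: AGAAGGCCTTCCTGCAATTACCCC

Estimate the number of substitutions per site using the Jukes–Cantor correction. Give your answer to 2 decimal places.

The sequences differ at 11 of 24 sites, so p = 11/24 ≈ 0.458333.
d = −(3/4) ln(1 − 4p/3) = −0.75 ln(1 − 0.611111) = −0.75 ln(0.388889)
  = −0.75 × (-0.944461) = 0.708346 substitutions/site.

0.71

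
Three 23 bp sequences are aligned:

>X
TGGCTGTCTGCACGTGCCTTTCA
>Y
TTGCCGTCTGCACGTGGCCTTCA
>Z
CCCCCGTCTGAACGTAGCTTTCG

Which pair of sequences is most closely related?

X and Y

X–Y: 4/23 differ, p = 0.174, d = 0.198.
X–Z: 8/23 differ, p = 0.348, d = 0.467.
Y–Z: 7/23 differ, p = 0.304, d = 0.390.
The smallest distance is between X and Y.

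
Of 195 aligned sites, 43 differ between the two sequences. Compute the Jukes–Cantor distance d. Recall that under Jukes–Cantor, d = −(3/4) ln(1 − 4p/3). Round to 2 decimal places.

p = 43/195 ≈ 0.220513.
d = −(3/4) ln(1 − 4p/3) = −0.75 ln(1 − 0.294017) = −0.75 ln(0.705983)
  = −0.75 × (-0.348164) = 0.261123 substitutions/site.

0.26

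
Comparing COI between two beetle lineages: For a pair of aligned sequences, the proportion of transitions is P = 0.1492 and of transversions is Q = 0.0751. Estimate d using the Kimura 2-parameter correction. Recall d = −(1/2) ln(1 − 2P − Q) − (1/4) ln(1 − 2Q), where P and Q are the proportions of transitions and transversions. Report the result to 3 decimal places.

Under the Kimura two-parameter model, d = −½ ln(1 − 2P − Q) − ¼ ln(1 − 2Q).
1 − 2P − Q = 0.6265, giving −½ ln(0.6265) = 0.233803.
1 − 2Q = 0.8498, giving −¼ ln(0.8498) = 0.040689.
d = 0.233803 + 0.040689 = 0.274492.

0.274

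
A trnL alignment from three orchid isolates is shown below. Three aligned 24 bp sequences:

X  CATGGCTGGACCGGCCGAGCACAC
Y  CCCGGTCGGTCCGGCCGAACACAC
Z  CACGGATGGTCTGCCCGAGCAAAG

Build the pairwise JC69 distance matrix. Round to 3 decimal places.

X–Y: 6/24 sites differ → p = 0.25, d = −0.75 ln(1 − 0.333333) = 0.304098 ≈ 0.304.
X–Z: 7/24 sites differ → p ≈ 0.291667, d = −0.75 ln(1 − 0.388889) = 0.369358 ≈ 0.369.
Y–Z: 8/24 sites differ → p ≈ 0.333333, d = −0.75 ln(1 − 0.444444) = 0.440839 ≈ 0.441.

d(X,Y) = 0.304, d(X,Z) = 0.369, d(Y,Z) = 0.441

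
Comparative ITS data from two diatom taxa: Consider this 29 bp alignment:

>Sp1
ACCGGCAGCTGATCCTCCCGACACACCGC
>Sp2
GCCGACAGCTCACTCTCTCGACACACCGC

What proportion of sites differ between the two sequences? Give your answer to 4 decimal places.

The sequences differ at 6 of 29 positions (sites 1, 5, 11, 13, 14, 18).
p = 6/29 = 0.206896… ≈ 0.2069 (to 4 d.p.).

0.2069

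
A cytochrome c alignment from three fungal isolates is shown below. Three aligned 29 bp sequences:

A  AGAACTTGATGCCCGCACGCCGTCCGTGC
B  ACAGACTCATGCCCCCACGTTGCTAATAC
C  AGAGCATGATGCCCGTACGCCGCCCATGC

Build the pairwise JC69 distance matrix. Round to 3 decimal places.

A–B: 13/29 sites differ → p ≈ 0.448276, d = −0.75 ln(1 − 0.597701) = 0.682920 ≈ 0.683.
A–C: 5/29 sites differ → p ≈ 0.172414, d = −0.75 ln(1 − 0.229885) = 0.195912 ≈ 0.196.
B–C: 11/29 sites differ → p ≈ 0.37931, d = −0.75 ln(1 − 0.505747) = 0.528531 ≈ 0.529.

d(A,B) = 0.683, d(A,C) = 0.196, d(B,C) = 0.529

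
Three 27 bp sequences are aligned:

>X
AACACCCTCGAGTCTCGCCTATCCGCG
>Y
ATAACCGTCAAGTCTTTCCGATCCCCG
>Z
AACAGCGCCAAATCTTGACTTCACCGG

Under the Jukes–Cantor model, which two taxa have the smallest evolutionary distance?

X and Y

X–Y: 8/27 differ, p = 0.296, d = 0.377.
X–Z: 12/27 differ, p = 0.444, d = 0.673.
Y–Z: 12/27 differ, p = 0.444, d = 0.673.
The smallest distance is between X and Y.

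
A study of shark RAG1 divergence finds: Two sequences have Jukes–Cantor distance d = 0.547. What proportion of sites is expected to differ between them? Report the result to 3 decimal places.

0.388

p = (3/4)(1 − e^(−4d/3)) = 0.75 × (1 − e^(-0.729333)) = 0.75 × (1 − 0.482231) = 0.388327.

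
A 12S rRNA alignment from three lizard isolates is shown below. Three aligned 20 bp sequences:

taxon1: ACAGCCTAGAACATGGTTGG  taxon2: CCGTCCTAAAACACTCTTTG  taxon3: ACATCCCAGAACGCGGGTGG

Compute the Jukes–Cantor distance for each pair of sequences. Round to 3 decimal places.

taxon1–taxon2: 8/20 sites differ → p = 0.4, d = −0.75 ln(1 − 0.533333) = 0.571605 ≈ 0.572.
taxon1–taxon3: 5/20 sites differ → p = 0.25, d = −0.75 ln(1 − 0.333333) = 0.304098 ≈ 0.304.
taxon2–taxon3: 9/20 sites differ → p = 0.45, d = −0.75 ln(1 − 0.6) = 0.687218 ≈ 0.687.

d(taxon1,taxon2) = 0.572, d(taxon1,taxon3) = 0.304, d(taxon2,taxon3) = 0.687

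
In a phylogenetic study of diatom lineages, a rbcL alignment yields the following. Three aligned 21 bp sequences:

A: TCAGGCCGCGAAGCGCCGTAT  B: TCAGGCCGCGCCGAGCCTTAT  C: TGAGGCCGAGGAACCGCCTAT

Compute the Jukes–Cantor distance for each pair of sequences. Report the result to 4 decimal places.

d(A,B) = 0.2197, d(A,C) = 0.4408, d(B,C) = 0.6355

A–B: 4/21 sites differ → p ≈ 0.190476, d = −0.75 ln(1 − 0.253968) = 0.219740 ≈ 0.2197.
A–C: 7/21 sites differ → p ≈ 0.333333, d = −0.75 ln(1 − 0.444444) = 0.440839 ≈ 0.4408.
B–C: 9/21 sites differ → p ≈ 0.428571, d = −0.75 ln(1 − 0.571428) = 0.635472 ≈ 0.6355.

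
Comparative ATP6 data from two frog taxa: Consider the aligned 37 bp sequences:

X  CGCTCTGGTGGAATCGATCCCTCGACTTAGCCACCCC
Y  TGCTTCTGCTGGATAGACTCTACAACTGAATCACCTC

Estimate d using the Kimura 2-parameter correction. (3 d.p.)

0.845

Of 37 sites, 12 differences are transitions and 5 are transversions, so P = 12/37 ≈ 0.324324 and Q = 5/37 ≈ 0.135135.
Under the Kimura two-parameter model, d = −½ ln(1 − 2P − Q) − ¼ ln(1 − 2Q).
1 − 2P − Q = 0.216217, giving −½ ln(0.216217) = 0.765736.
1 − 2Q = 0.72973, giving −¼ ln(0.72973) = 0.078770.
d = 0.765736 + 0.078770 = 0.844506.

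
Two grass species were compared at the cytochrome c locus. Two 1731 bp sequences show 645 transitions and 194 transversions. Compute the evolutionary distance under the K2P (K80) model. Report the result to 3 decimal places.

P = 645/1731 ≈ 0.372617 and Q = 194/1731 ≈ 0.112074.
Under the Kimura two-parameter model, d = −½ ln(1 − 2P − Q) − ¼ ln(1 − 2Q).
1 − 2P − Q = 0.142692, giving −½ ln(0.142692) = 0.973533.
1 − 2Q = 0.775852, giving −¼ ln(0.775852) = 0.063448.
d = 0.973533 + 0.063448 = 1.036981.

1.037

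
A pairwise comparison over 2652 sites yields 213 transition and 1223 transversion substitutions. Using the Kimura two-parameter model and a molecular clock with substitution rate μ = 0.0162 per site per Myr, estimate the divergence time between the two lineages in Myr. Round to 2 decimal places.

34.72

P = 213/2652 ≈ 0.080317 and Q = 1223/2652 ≈ 0.461161.
Under the Kimura two-parameter model, d = −½ ln(1 − 2P − Q) − ¼ ln(1 − 2Q).
1 − 2P − Q = 0.378205, giving −½ ln(0.378205) = 0.486159.
1 − 2Q = 0.077678, giving −¼ ln(0.077678) = 0.638796.
d = 0.486159 + 0.638796 = 1.124955.
Under a molecular clock d = 2μt, so t = d/(2μ) = 1.124955 / (2 × 0.0162) = 34.72 Myr.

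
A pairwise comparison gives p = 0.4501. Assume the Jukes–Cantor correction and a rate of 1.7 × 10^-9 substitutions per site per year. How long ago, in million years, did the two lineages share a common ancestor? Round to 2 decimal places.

d = −(3/4) ln(1 − 4p/3) = −0.75 ln(1 − 0.600133) = −0.75 ln(0.399867)
  = −0.75 × (-0.916623) = 0.687467 substitutions/site.
Under a molecular clock d = 2μt, so t = d/(2μ) = 0.687467 / (2 × 1.7 × 10^-9) = 202.20 million years.

202.20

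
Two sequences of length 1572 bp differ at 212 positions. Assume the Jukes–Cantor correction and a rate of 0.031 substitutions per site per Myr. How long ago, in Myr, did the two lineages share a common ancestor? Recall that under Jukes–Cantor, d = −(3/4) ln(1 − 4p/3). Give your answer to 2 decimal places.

p = 212/1572 ≈ 0.13486.
d = −(3/4) ln(1 − 4p/3) = −0.75 ln(1 − 0.179813) = −0.75 ln(0.820187)
  = −0.75 × (-0.198223) = 0.148667 substitutions/site.
Under a molecular clock d = 2μt, so t = d/(2μ) = 0.148667 / (2 × 0.031) = 2.40 Myr.

2.40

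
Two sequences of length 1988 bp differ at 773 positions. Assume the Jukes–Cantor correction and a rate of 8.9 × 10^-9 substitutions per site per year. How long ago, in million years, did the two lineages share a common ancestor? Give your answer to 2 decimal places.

p = 773/1988 ≈ 0.388833.
d = −(3/4) ln(1 − 4p/3) = −0.75 ln(1 − 0.518444) = −0.75 ln(0.481556)
  = −0.75 × (-0.730733) = 0.548050 substitutions/site.
Under a molecular clock d = 2μt, so t = d/(2μ) = 0.548050 / (2 × 8.9 × 10^-9) = 30.79 million years.

30.79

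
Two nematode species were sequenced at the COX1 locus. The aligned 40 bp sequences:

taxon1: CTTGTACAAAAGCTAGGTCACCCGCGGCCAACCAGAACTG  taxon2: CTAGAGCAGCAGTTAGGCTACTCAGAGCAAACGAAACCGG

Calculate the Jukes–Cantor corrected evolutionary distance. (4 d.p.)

0.6272

The sequences differ at 17 of 40 sites, so p = 17/40 = 0.425.
d = −(3/4) ln(1 − 4p/3) = −0.75 ln(1 − 0.566667) = −0.75 ln(0.433333)
  = −0.75 × (-0.836249) = 0.627187 substitutions/site.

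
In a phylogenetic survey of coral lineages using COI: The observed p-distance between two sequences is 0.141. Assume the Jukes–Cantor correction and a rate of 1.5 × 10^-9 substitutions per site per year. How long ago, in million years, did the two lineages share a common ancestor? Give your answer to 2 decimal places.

52.06

d = −(3/4) ln(1 − 4p/3) = −0.75 ln(1 − 0.188) = −0.75 ln(0.812)
  = −0.75 × (-0.208255) = 0.156191 substitutions/site.
Under a molecular clock d = 2μt, so t = d/(2μ) = 0.156191 / (2 × 1.5 × 10^-9) = 52.06 million years.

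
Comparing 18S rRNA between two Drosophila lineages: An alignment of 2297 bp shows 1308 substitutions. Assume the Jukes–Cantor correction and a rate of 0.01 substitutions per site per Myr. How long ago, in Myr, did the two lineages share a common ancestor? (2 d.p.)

53.40

p = 1308/2297 ≈ 0.569438.
d = −(3/4) ln(1 − 4p/3) = −0.75 ln(1 − 0.759251) = −0.75 ln(0.240749)
  = −0.75 × (-1.424000) = 1.068000 substitutions/site.
Under a molecular clock d = 2μt, so t = d/(2μ) = 1.068000 / (2 × 0.01) = 53.40 Myr.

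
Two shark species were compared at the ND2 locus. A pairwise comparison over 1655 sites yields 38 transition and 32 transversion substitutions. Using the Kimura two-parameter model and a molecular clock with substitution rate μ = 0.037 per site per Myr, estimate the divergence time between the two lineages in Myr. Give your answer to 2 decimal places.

0.59

P = 38/1655 ≈ 0.022961 and Q = 32/1655 ≈ 0.019335.
Under the Kimura two-parameter model, d = −½ ln(1 − 2P − Q) − ¼ ln(1 − 2Q).
1 − 2P − Q = 0.934743, giving −½ ln(0.934743) = 0.033742.
1 − 2Q = 0.96133, giving −¼ ln(0.96133) = 0.009859.
d = 0.033742 + 0.009859 = 0.043601.
Under a molecular clock d = 2μt, so t = d/(2μ) = 0.043601 / (2 × 0.037) = 0.59 Myr.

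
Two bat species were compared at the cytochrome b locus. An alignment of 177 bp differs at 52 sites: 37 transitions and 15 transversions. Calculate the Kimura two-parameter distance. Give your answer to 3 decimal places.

0.396

P = 37/177 ≈ 0.20904 and Q = 15/177 ≈ 0.084746.
Under the Kimura two-parameter model, d = −½ ln(1 − 2P − Q) − ¼ ln(1 − 2Q).
1 − 2P − Q = 0.497174, giving −½ ln(0.497174) = 0.349408.
1 − 2Q = 0.830508, giving −¼ ln(0.830508) = 0.046429.
d = 0.349408 + 0.046429 = 0.395837.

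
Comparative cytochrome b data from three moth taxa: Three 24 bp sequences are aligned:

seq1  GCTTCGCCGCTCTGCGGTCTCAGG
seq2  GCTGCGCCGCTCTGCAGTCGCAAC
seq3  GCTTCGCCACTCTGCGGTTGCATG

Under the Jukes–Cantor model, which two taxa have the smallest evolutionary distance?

seq1 and seq3

seq1–seq2: 5/24 differ, p = 0.208, d = 0.244.
seq1–seq3: 4/24 differ, p = 0.167, d = 0.188.
seq2–seq3: 6/24 differ, p = 0.250, d = 0.304.
The smallest distance is between seq1 and seq3.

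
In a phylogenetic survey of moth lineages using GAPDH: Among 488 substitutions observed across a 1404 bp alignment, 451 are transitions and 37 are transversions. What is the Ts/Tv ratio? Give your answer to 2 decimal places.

R = 451/37 = 12.189189… ≈ 12.19 (to 2 d.p.).

12.19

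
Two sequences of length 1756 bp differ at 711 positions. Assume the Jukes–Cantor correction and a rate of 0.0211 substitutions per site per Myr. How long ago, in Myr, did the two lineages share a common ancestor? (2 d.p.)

13.80

p = 711/1756 ≈ 0.404897.
d = −(3/4) ln(1 − 4p/3) = −0.75 ln(1 − 0.539863) = −0.75 ln(0.460137)
  = −0.75 × (-0.776231) = 0.582173 substitutions/site.
Under a molecular clock d = 2μt, so t = d/(2μ) = 0.582173 / (2 × 0.0211) = 13.80 Myr.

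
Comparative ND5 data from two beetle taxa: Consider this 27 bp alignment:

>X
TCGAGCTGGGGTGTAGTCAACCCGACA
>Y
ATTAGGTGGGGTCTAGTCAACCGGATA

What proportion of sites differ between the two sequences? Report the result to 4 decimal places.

The sequences differ at 7 of 27 positions (sites 1, 2, 3, 6, 13, 23, 26).
p = 7/27 = 0.259259… ≈ 0.2593 (to 4 d.p.).

0.2593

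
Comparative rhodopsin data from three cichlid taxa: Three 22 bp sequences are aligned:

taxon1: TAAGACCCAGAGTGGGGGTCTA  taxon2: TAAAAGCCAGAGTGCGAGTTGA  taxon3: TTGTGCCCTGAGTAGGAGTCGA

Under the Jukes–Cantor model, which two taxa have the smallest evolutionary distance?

taxon1 and taxon2

taxon1–taxon2: 6/22 differ, p = 0.273, d = 0.339.
taxon1–taxon3: 8/22 differ, p = 0.364, d = 0.497.
taxon2–taxon3: 9/22 differ, p = 0.409, d = 0.591.
The smallest distance is between taxon1 and taxon2.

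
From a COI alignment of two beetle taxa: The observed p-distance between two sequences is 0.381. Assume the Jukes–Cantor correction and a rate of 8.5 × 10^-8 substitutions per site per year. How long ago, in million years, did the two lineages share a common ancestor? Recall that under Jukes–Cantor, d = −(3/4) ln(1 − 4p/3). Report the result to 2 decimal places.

3.13

d = −(3/4) ln(1 − 4p/3) = −0.75 ln(1 − 0.508) = −0.75 ln(0.492)
  = −0.75 × (-0.709277) = 0.531958 substitutions/site.
Under a molecular clock d = 2μt, so t = d/(2μ) = 0.531958 / (2 × 8.5 × 10^-8) = 3.13 million years.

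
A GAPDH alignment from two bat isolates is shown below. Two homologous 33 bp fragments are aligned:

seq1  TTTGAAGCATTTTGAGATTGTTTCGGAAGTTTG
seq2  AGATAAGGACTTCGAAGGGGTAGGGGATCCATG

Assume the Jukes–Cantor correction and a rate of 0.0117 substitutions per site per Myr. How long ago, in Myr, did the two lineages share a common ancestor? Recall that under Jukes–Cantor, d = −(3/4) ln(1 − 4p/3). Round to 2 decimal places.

41.64

The sequences differ at 18 of 33 sites, so p = 18/33 ≈ 0.545455.
d = −(3/4) ln(1 − 4p/3) = −0.75 ln(1 − 0.727273) = −0.75 ln(0.272727)
  = −0.75 × (-1.299284) = 0.974463 substitutions/site.
Under a molecular clock d = 2μt, so t = d/(2μ) = 0.974463 / (2 × 0.0117) = 41.64 Myr.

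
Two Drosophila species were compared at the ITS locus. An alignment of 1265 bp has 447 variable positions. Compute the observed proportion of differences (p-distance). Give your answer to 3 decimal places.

p = 447/1265 = 0.353359… ≈ 0.353 (to 3 d.p.).

0.353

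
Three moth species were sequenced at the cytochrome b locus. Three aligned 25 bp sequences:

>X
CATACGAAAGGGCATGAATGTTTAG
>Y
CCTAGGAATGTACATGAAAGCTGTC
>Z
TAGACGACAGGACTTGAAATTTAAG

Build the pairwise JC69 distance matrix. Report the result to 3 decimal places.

X–Y: 10/25 sites differ → p = 0.4, d = −0.75 ln(1 − 0.533333) = 0.571605 ≈ 0.572.
X–Z: 8/25 sites differ → p = 0.32, d = −0.75 ln(1 − 0.426667) = 0.417216 ≈ 0.417.
Y–Z: 13/25 sites differ → p = 0.52, d = −0.75 ln(1 − 0.693333) = 0.886495 ≈ 0.886.

d(X,Y) = 0.572, d(X,Z) = 0.417, d(Y,Z) = 0.886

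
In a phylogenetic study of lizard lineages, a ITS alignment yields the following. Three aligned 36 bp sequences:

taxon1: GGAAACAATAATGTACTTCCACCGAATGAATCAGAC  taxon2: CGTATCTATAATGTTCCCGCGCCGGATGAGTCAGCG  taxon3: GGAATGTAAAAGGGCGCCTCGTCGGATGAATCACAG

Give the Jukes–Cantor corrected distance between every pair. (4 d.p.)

taxon1–taxon2: 13/36 sites differ → p ≈ 0.361111, d = −0.75 ln(1 − 0.481481) = 0.492584 ≈ 0.4926.
taxon1–taxon3: 16/36 sites differ → p ≈ 0.444444, d = −0.75 ln(1 − 0.592592) = 0.673455 ≈ 0.6735.
taxon2–taxon3: 13/36 sites differ → p ≈ 0.361111, d = −0.75 ln(1 − 0.481481) = 0.492584 ≈ 0.4926.

d(taxon1,taxon2) = 0.4926, d(taxon1,taxon3) = 0.6735, d(taxon2,taxon3) = 0.4926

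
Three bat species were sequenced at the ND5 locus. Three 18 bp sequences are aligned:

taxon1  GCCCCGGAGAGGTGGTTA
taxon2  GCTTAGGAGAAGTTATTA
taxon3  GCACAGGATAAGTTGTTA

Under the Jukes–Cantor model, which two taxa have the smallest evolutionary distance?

taxon2 and taxon3

taxon1–taxon2: 6/18 differ, p = 0.333, d = 0.441.
taxon1–taxon3: 5/18 differ, p = 0.278, d = 0.347.
taxon2–taxon3: 4/18 differ, p = 0.222, d = 0.264.
The smallest distance is between taxon2 and taxon3.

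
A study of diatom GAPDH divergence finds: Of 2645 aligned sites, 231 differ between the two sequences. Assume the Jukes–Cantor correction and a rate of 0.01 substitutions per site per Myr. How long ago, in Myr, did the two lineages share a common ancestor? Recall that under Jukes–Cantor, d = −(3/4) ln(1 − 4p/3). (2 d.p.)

p = 231/2645 ≈ 0.087335.
d = −(3/4) ln(1 − 4p/3) = −0.75 ln(1 − 0.116447) = −0.75 ln(0.883553)
  = −0.75 × (-0.123804) = 0.092853 substitutions/site.
Under a molecular clock d = 2μt, so t = d/(2μ) = 0.092853 / (2 × 0.01) = 4.64 Myr.

4.64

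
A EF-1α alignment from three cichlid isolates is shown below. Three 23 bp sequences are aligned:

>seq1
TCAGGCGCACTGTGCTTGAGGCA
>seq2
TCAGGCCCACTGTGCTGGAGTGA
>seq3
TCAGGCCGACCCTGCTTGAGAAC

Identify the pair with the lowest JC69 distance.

seq1 and seq2

seq1–seq2: 4/23 differ, p = 0.174, d = 0.198.
seq1–seq3: 7/23 differ, p = 0.304, d = 0.390.
seq2–seq3: 7/23 differ, p = 0.304, d = 0.390.
The smallest distance is between seq1 and seq2.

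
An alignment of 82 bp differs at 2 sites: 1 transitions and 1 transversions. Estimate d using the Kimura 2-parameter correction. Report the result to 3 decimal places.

P = 1/82 ≈ 0.012195 and Q = 1/82 ≈ 0.012195.
Under the Kimura two-parameter model, d = −½ ln(1 − 2P − Q) − ¼ ln(1 − 2Q).
1 − 2P − Q = 0.963415, giving −½ ln(0.963415) = 0.018636.
1 − 2Q = 0.97561, giving −¼ ln(0.97561) = 0.006173.
d = 0.018636 + 0.006173 = 0.024809.

0.025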